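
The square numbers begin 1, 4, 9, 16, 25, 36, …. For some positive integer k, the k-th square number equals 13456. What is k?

We need n² = 13456, so n = √13456 = 116.
Check: 116² = 13456. ✓

116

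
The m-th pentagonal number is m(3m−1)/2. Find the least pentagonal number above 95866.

95887

Solve n(3n−1)/2 > 95866 for integer n.
The largest n with value ≤ 95866 is 252 (since 95130 ≤ 95866 < 95887), so the first above is n = 253, value 95887.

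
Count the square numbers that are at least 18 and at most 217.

10

The n-th square number is n².
Smallest index with value ≥ 18: n = 5 (giving 25).
Largest index with value ≤ 217: n = 14 (giving 196).
Indices 5 through 14: 10 terms.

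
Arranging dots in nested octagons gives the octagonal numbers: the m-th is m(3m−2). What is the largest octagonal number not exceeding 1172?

1160

Solve n(3n−2) ≤ 1172 for integer n.
n = 20 gives 1160 ≤ 1172, while n = 21 gives 1281 > 1172; so the answer is 1160.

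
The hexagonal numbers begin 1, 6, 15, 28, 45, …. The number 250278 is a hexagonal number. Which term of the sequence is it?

Set n(2n−1) = 250278, giving 2n² − n − 250278 = 0.
So n = (1 + 1415) / 4 = 1416/4 = 354.
Check: 354·(2·354 − 1) = 250278. ✓

354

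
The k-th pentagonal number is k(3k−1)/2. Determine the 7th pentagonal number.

The 7th pentagonal number is n(3n−1)/2 with n = 7.
7·(3·7 − 1)/2 = 7·20/2 = 7·10 = 70.

70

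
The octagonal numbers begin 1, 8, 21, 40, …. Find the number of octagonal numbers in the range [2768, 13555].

37

The n-th octagonal number is n(3n−2).
Smallest index with value ≥ 2768: n = 31 (giving 2821).
Largest index with value ≤ 13555: n = 67 (giving 13333).
Indices 31 through 67: 37 terms.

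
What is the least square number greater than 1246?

1296

Solve n² > 1246 for integer n.
The largest n with value ≤ 1246 is 35 (since 1225 ≤ 1246 < 1296), so the first above is n = 36, value 1296.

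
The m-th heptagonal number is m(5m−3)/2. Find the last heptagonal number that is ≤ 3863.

Solve n(5n−3)/2 ≤ 3863 for integer n.
n = 39 gives 3744 ≤ 3863, while n = 40 gives 3940 > 3863; so the answer is 3744.

3744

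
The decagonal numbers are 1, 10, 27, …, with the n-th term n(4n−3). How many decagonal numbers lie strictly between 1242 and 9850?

31

The n-th decagonal number is n(4n−3).
Smallest index with value > 1242: n = 19 (giving 1387).
Largest index with value < 9850: n = 49 (giving 9457).
Indices 19 through 49: 31 terms.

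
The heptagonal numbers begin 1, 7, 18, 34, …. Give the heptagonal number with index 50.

6175

The 50th heptagonal number is n(5n−3)/2 with n = 50.
50·(5·50 − 3)/2 = 50·247/2 = 6175.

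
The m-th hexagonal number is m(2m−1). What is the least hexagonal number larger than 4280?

4371

Solve n(2n−1) > 4280 for integer n.
The largest n with value ≤ 4280 is 46 (since 4186 ≤ 4280 < 4371), so the first above is n = 47, value 4371.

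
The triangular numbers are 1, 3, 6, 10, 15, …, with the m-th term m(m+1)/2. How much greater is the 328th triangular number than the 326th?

328·329/2 = 53956 and 326·327/2 = 53301.
Difference: 53956 − 53301 = 655.

655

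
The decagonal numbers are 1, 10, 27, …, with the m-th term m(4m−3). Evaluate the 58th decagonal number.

The 58th decagonal number is n(4n−3) with n = 58.
58·(4·58 − 3) = 58·229 = 13282.

13282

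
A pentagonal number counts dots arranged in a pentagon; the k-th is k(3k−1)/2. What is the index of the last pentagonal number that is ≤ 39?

5

Solve n(3n−1)/2 ≤ 39 for integer n.
n = 5 gives 35 ≤ 39, while n = 6 gives 51 > 39; so the answer is index 5.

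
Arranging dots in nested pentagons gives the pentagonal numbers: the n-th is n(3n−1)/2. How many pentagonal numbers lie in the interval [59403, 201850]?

168

The n-th pentagonal number is n(3n−1)/2.
Smallest index with value ≥ 59403: n = 200 (giving 59900).
Largest index with value ≤ 201850: n = 367 (giving 201850).
Indices 200 through 367: 168 terms.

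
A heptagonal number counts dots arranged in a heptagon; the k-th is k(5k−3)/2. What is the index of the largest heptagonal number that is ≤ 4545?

42

Solve n(5n−3)/2 ≤ 4545 for integer n.
n = 42 gives 4347 ≤ 4545, while n = 43 gives 4558 > 4545; so the answer is index 42.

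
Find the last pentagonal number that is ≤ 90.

70

Solve n(3n−1)/2 ≤ 90 for integer n.
n = 7 gives 70 ≤ 90, while n = 8 gives 92 > 90; so the answer is 70.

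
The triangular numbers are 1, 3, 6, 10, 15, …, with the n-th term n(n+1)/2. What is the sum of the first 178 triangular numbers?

955860

Σ i(i+1)/2 = (Σi² + Σi) / 2 over i = 1..178.
Σi = 15931 and Σi² = 1895789.
(1·1895789 + 1·15931) / 2 = 1911720/2 = 955860.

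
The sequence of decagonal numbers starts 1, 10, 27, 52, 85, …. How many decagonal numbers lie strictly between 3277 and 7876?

15

The n-th decagonal number is n(4n−3).
Smallest index with value > 3277: n = 30 (giving 3510).
Largest index with value < 7876: n = 44 (giving 7612).
Indices 30 through 44: 15 terms.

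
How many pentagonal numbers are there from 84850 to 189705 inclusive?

117

The n-th pentagonal number is n(3n−1)/2.
Smallest index with value ≥ 84850: n = 239 (giving 85562).
Largest index with value ≤ 189705: n = 355 (giving 188860).
Indices 239 through 355: 117 terms.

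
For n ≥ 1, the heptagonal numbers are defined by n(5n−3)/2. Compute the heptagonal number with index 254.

The 254th heptagonal number is n(5n−3)/2 with n = 254.
254·(5·254 − 3)/2 = 254·1267/2 = 160909.

160909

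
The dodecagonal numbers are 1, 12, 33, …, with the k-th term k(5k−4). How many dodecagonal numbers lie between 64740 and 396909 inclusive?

168

The n-th dodecagonal number is n(5n−4).
Smallest index with value ≥ 64740: n = 115 (giving 65665).
Largest index with value ≤ 396909: n = 282 (giving 396492).
Indices 115 through 282: 168 terms.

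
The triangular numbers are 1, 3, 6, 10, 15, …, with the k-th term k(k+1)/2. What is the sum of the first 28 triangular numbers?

Σ i(i+1)/2 = (Σi² + Σi) / 2 over i = 1..28.
Σi = 406 and Σi² = 7714.
(1·7714 + 1·406) / 2 = 8120/2 = 4060.

4060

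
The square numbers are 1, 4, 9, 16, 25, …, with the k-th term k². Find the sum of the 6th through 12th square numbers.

595

Σ_{i=6}^{12} i² = 650 − 55 = 595.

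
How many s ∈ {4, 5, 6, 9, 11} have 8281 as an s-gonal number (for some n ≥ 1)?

2

s = 4: P(4, 91) = 8281. ✓
s = 5: P(5, 74) = 8177 and P(5, 75) = 8400; 8281 is not s-gonal.
s = 6: P(6, 64) = 8128 and P(6, 65) = 8385; 8281 is not s-gonal.
s = 9: P(9, 49) = 8281. ✓
s = 11: P(11, 43) = 8170 and P(11, 44) = 8558; 8281 is not s-gonal.
Hits: s ∈ {4, 9} → 2.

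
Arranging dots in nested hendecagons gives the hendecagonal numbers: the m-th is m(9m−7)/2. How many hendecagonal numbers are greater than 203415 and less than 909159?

236

The n-th hendecagonal number is n(9n−7)/2.
Smallest index with value > 203415: n = 214 (giving 205333).
Largest index with value < 909159: n = 449 (giving 905633).
Indices 214 through 449: 236 terms.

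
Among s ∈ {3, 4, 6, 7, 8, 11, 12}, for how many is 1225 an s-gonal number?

s = 3: P(3, 49) = 1225. ✓
s = 4: P(4, 35) = 1225. ✓
s = 6: P(6, 25) = 1225. ✓
s = 7: P(7, 22) = 1177 and P(7, 23) = 1288; 1225 is not s-gonal.
s = 8: P(8, 20) = 1160 and P(8, 21) = 1281; 1225 is not s-gonal.
s = 11: P(11, 16) = 1096 and P(11, 17) = 1241; 1225 is not s-gonal.
s = 12: P(12, 16) = 1216 and P(12, 17) = 1377; 1225 is not s-gonal.
Hits: s ∈ {3, 4, 6} → 3.

3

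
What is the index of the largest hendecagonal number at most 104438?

Solve n(9n−7)/2 ≤ 104438 for integer n.
n = 152 gives 103436 ≤ 104438, while n = 153 gives 104805 > 104438; so the answer is index 152.

152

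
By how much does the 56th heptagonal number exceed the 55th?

Consecutive heptagonal numbers differ by 5n − 4: here 5·56 − 4 = 276.

276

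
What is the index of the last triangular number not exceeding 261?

Solve n(n+1)/2 ≤ 261 for integer n.
n = 22 gives 253 ≤ 261, while n = 23 gives 276 > 261; so the answer is index 22.

22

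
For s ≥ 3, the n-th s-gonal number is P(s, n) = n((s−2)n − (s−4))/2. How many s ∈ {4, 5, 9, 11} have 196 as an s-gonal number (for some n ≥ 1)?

2

s = 4: P(4, 14) = 196. ✓
s = 5: P(5, 11) = 176 and P(5, 12) = 210; 196 is not s-gonal.
s = 9: P(9, 7) = 154 and P(9, 8) = 204; 196 is not s-gonal.
s = 11: P(11, 7) = 196. ✓
Hits: s ∈ {4, 11} → 2.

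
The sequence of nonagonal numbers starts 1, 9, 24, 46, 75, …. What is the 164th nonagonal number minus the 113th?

49317

164·(7·164 − 5)/2 = 93726 and 113·(7·113 − 5)/2 = 44409.
Difference: 93726 − 44409 = 49317.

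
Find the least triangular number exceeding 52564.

Solve n(n+1)/2 > 52564 for integer n.
The largest n with value ≤ 52564 is 323 (since 52326 ≤ 52564 < 52650), so the first above is n = 324, value 52650.

52650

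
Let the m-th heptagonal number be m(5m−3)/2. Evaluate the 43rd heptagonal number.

4558

The 43rd heptagonal number is n(5n−3)/2 with n = 43.
43·(5·43 − 3)/2 = 43·212/2 = 43·106 = 4558.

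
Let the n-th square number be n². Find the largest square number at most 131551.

Solve n² ≤ 131551 for integer n.
n = 362 gives 131044 ≤ 131551, while n = 363 gives 131769 > 131551; so the answer is 131044.

131044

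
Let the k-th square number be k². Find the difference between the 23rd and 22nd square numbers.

45

n² − (n−1)² = 2n − 1, so 23² − 22² = 2·23 − 1 = 45.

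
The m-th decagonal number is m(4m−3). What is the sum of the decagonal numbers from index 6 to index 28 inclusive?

29463

Σ i(4i−3) = 4Σi² − 3Σi over i = 6..28.
Σi = 406 − 15 = 391 and Σi² = 7714 − 55 = 7659.
4·7659 − 3·391 = 29463.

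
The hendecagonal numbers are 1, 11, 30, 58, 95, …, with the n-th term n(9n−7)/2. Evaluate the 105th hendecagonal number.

The 105th hendecagonal number is n(9n−7)/2 with n = 105.
105·(9·105 − 7)/2 = 105·938/2 = 105·469 = 49245.

49245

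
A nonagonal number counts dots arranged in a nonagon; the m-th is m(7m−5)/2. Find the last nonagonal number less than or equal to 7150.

Solve n(7n−5)/2 ≤ 7150 for integer n.
n = 45 gives 6975 ≤ 7150, while n = 46 gives 7291 > 7150; so the answer is 6975.

6975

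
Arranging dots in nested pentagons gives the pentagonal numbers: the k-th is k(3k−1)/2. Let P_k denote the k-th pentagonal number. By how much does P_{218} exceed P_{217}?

Consecutive pentagonal numbers differ by 3n − 2: here 3·218 − 2 = 652.

652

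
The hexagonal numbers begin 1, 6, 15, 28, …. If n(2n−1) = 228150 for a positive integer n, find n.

Set n(2n−1) = 228150, giving 2n² − n − 228150 = 0.
So n = (1 + 1351) / 4 = 1352/4 = 338.
Check: 338·(2·338 − 1) = 228150. ✓

338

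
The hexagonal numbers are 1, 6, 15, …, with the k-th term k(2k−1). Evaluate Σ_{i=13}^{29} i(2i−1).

Σ i(2i−1) = 2Σi² − Σi over i = 13..29.
Σi = 435 − 78 = 357 and Σi² = 8555 − 650 = 7905.
2·7905 − 1·357 = 15453.

15453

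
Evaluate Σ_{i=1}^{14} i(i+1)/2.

560

Σ i(i+1)/2 = (Σi² + Σi) / 2 over i = 1..14.
Σi = 105 and Σi² = 1015.
(1·1015 + 1·105) / 2 = 1120/2 = 560.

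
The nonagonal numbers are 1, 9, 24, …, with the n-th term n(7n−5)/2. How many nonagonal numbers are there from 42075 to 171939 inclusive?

The n-th nonagonal number is n(7n−5)/2.
Smallest index with value ≥ 42075: n = 110 (giving 42075).
Largest index with value ≤ 171939: n = 222 (giving 171939).
Indices 110 through 222: 113 terms.

113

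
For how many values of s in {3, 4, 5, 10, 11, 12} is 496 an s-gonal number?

1

s = 3: P(3, 31) = 496. ✓
s = 4: P(4, 22) = 484 and P(4, 23) = 529; 496 is not s-gonal.
s = 5: P(5, 18) = 477 and P(5, 19) = 532; 496 is not s-gonal.
s = 10: P(10, 11) = 451 and P(10, 12) = 540; 496 is not s-gonal.
s = 11: P(11, 10) = 415 and P(11, 11) = 506; 496 is not s-gonal.
s = 12: P(12, 10) = 460 and P(12, 11) = 561; 496 is not s-gonal.
Hits: s ∈ {3} → 1.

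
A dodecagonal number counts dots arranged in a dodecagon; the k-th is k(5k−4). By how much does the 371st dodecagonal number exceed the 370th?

Consecutive dodecagonal numbers differ by 10n − 9: here 10·371 − 9 = 3701.

3701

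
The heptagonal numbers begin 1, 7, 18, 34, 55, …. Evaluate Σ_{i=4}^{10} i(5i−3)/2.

Σ i(5i−3)/2 = (5Σi² − 3Σi) / 2 over i = 4..10.
Σi = 55 − 6 = 49 and Σi² = 385 − 14 = 371.
(5·371 − 3·49) / 2 = 1708/2 = 854.

854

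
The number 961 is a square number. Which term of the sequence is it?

We need n² = 961, so n = √961 = 31.

31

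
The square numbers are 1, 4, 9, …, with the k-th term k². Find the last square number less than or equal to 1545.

Solve n² ≤ 1545 for integer n.
n = 39 gives 1521 ≤ 1545, while n = 40 gives 1600 > 1545; so the answer is 1521.

1521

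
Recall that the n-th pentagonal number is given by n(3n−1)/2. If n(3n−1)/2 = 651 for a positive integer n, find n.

Set n(3n−1)/2 = 651, giving 3n² − n − 1302 = 0.
The discriminant is 1 + 24·651 = 15625, and √15625 = 125.
So n = (1 + 125) / 6 = 126/6 = 21.

21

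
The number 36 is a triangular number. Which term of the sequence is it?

Set n(n+1)/2 = 36, giving n² + n − 72 = 0.
The discriminant is 1 + 8·36 = 289, and √289 = 17.
So n = (-1 + 17) / 2 = 16/2 = 8.

8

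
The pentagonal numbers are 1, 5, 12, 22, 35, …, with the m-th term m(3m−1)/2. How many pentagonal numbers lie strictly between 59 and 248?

The n-th pentagonal number is n(3n−1)/2.
Smallest index with value > 59: n = 7 (giving 70).
Largest index with value < 248: n = 13 (giving 247).
Indices 7 through 13: 7 terms.

7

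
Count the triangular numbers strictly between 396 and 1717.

31

The n-th triangular number is n(n+1)/2.
Smallest index with value > 396: n = 28 (giving 406).
Largest index with value < 1717: n = 58 (giving 1711).
Indices 28 through 58: 31 terms.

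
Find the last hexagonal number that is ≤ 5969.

5778

Solve n(2n−1) ≤ 5969 for integer n.
n = 54 gives 5778 ≤ 5969, while n = 55 gives 5995 > 5969; so the answer is 5778.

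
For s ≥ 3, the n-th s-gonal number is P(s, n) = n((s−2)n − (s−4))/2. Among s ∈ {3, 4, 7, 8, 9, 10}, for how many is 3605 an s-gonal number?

1

s = 3: P(3, 84) = 3570 and P(3, 85) = 3655; 3605 is not s-gonal.
s = 4: P(4, 60) = 3600 and P(4, 61) = 3721; 3605 is not s-gonal.
s = 7: P(7, 38) = 3553 and P(7, 39) = 3744; 3605 is not s-gonal.
s = 8: P(8, 35) = 3605. ✓
s = 9: P(9, 32) = 3504 and P(9, 33) = 3729; 3605 is not s-gonal.
s = 10: P(10, 30) = 3510 and P(10, 31) = 3751; 3605 is not s-gonal.
Hits: s ∈ {8} → 1.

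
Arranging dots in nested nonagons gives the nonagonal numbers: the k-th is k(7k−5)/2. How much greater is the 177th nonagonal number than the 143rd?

37995

177·(7·177 − 5)/2 = 109209 and 143·(7·143 − 5)/2 = 71214.
Difference: 109209 − 71214 = 37995.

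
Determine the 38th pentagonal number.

38·(3·38 − 1)/2 = 38·113/2 = 2147.

2147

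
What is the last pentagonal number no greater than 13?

Solve n(3n−1)/2 ≤ 13 for integer n.
n = 3 gives 12 ≤ 13, while n = 4 gives 22 > 13; so the answer is 12.

12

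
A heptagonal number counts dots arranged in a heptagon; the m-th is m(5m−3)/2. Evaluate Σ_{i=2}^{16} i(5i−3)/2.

3535

Σ i(5i−3)/2 = (5Σi² − 3Σi) / 2 over i = 2..16.
Σi = 136 − 1 = 135 and Σi² = 1496 − 1 = 1495.
(5·1495 − 3·135) / 2 = 7070/2 = 3535.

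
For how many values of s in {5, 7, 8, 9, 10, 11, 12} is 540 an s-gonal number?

s = 5: P(5, 19) = 532 and P(5, 20) = 590; 540 is not s-gonal.
s = 7: P(7, 15) = 540. ✓
s = 8: P(8, 13) = 481 and P(8, 14) = 560; 540 is not s-gonal.
s = 9: P(9, 12) = 474 and P(9, 13) = 559; 540 is not s-gonal.
s = 10: P(10, 12) = 540. ✓
s = 11: P(11, 11) = 506 and P(11, 12) = 606; 540 is not s-gonal.
s = 12: P(12, 10) = 460 and P(12, 11) = 561; 540 is not s-gonal.
Hits: s ∈ {7, 10} → 2.

2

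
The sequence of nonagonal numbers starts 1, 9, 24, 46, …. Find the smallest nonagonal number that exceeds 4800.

4959

Solve n(7n−5)/2 > 4800 for integer n.
The largest n with value ≤ 4800 is 37 (since 4699 ≤ 4800 < 4959), so the first above is n = 38, value 4959.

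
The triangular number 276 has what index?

Set n(n+1)/2 = 276, giving n² + n − 552 = 0.
The discriminant is 1 + 8·276 = 2209, and √2209 = 47.
So n = (-1 + 47) / 2 = 46/2 = 23.

23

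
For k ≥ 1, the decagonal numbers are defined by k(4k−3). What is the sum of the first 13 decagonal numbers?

3003

Σ i(4i−3) = 4Σi² − 3Σi over i = 1..13.
Σi = 91 and Σi² = 819.
4·819 − 3·91 = 3003.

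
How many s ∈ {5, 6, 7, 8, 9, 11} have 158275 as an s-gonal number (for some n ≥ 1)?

1

s = 5: P(5, 325) = 158275. ✓
s = 6: P(6, 281) = 157641 and P(6, 282) = 158766; 158275 is not s-gonal.
s = 7: P(7, 251) = 157126 and P(7, 252) = 158382; 158275 is not s-gonal.
s = 8: P(8, 230) = 158240 and P(8, 231) = 159621; 158275 is not s-gonal.
s = 9: P(9, 213) = 158259 and P(9, 214) = 159751; 158275 is not s-gonal.
s = 11: P(11, 187) = 156706 and P(11, 188) = 158390; 158275 is not s-gonal.
Hits: s ∈ {5} → 1.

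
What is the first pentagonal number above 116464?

Solve n(3n−1)/2 > 116464 for integer n.
The largest n with value ≤ 116464 is 278 (since 115787 ≤ 116464 < 116622), so the first above is n = 279, value 116622.

116622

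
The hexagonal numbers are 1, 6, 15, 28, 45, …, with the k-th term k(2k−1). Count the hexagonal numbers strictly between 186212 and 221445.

27

The n-th hexagonal number is n(2n−1).
Smallest index with value > 186212: n = 306 (giving 186966).
Largest index with value < 221445: n = 332 (giving 220116).
Indices 306 through 332: 27 terms.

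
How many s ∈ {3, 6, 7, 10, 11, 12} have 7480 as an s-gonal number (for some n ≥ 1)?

1

s = 3: P(3, 121) = 7381 and P(3, 122) = 7503; 7480 is not s-gonal.
s = 6: P(6, 61) = 7381 and P(6, 62) = 7626; 7480 is not s-gonal.
s = 7: P(7, 55) = 7480. ✓
s = 10: P(10, 43) = 7267 and P(10, 44) = 7612; 7480 is not s-gonal.
s = 11: P(11, 41) = 7421 and P(11, 42) = 7791; 7480 is not s-gonal.
s = 12: P(12, 39) = 7449 and P(12, 40) = 7840; 7480 is not s-gonal.
Hits: s ∈ {7} → 1.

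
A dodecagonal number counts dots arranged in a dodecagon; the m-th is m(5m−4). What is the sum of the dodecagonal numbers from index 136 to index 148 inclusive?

Σ i(5i−4) = 5Σi² − 4Σi over i = 136..148.
Σi = 11026 − 9180 = 1846 and Σi² = 1091574 − 829260 = 262314.
5·262314 − 4·1846 = 1304186.

1304186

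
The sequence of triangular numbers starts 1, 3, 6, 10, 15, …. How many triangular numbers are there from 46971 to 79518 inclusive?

93

The n-th triangular number is n(n+1)/2.
Smallest index with value ≥ 46971: n = 306 (giving 46971).
Largest index with value ≤ 79518: n = 398 (giving 79401).
Indices 306 through 398: 93 terms.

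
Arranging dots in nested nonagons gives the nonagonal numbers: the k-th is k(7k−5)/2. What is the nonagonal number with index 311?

311·(7·311 − 5)/2 = 311·2172/2 = 311·1086 = 337746.

337746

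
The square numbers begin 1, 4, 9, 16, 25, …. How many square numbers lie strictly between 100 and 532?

The n-th square number is n².
Smallest index with value > 100: n = 11 (giving 121).
Largest index with value < 532: n = 23 (giving 529).
Indices 11 through 23: 13 terms.

13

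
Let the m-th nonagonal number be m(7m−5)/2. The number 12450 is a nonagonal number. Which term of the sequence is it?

Set n(7n−5)/2 = 12450, giving 7n² − 5n − 24900 = 0.
The discriminant is 25 + 56·12450 = 697225, and √697225 = 835.
So n = (5 + 835) / 14 = 840/14 = 60.
Check: 60·(7·60 − 5)/2 = 12450. ✓

60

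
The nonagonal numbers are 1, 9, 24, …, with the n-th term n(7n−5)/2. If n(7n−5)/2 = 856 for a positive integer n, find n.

16

Set n(7n−5)/2 = 856, giving 7n² − 5n − 1712 = 0.
The discriminant is 25 + 56·856 = 47961, and √47961 = 219.
So n = (5 + 219) / 14 = 224/14 = 16.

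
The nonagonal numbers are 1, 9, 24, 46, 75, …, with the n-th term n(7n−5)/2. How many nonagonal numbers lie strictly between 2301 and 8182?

22

The n-th nonagonal number is n(7n−5)/2.
Smallest index with value > 2301: n = 27 (giving 2484).
Largest index with value < 8182: n = 48 (giving 7944).
Indices 27 through 48: 22 terms.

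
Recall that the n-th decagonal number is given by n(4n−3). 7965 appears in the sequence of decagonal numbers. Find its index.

45

Set n(4n−3) = 7965, giving 4n² − 3n − 7965 = 0.
The discriminant is 9 + 16·7965 = 127449, and √127449 = 357.
So n = (3 + 357) / 8 = 360/8 = 45.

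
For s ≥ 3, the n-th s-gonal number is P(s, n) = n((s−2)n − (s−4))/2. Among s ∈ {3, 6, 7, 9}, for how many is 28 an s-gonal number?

s = 3: P(3, 7) = 28. ✓
s = 6: P(6, 4) = 28. ✓
s = 7: P(7, 3) = 18 and P(7, 4) = 34; 28 is not s-gonal.
s = 9: P(9, 3) = 24 and P(9, 4) = 46; 28 is not s-gonal.
Hits: s ∈ {3, 6} → 2.

2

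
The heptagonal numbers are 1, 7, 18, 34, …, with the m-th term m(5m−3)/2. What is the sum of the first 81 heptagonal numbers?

446121

Σ i(5i−3)/2 = (5Σi² − 3Σi) / 2 over i = 1..81.
Σi = 3321 and Σi² = 180441.
(5·180441 − 3·3321) / 2 = 892242/2 = 446121.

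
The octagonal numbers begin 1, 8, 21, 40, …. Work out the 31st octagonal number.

The 31st octagonal number is n(3n−2) with n = 31.
31·(3·31 − 2) = 31·91 = 2821.

2821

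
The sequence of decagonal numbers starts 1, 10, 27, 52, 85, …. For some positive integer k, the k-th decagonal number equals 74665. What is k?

Set n(4n−3) = 74665, giving 4n² − 3n − 74665 = 0.
The discriminant is 9 + 16·74665 = 1194649, and √1194649 = 1093.
So n = (3 + 1093) / 8 = 1096/8 = 137.

137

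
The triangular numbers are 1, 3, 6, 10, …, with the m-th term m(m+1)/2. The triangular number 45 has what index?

9

Set n(n+1)/2 = 45, giving n² + n − 90 = 0.
So n = (-1 + 19) / 2 = 18/2 = 9.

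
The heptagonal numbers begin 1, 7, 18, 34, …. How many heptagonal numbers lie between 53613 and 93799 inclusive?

48

The n-th heptagonal number is n(5n−3)/2.
Smallest index with value ≥ 53613: n = 147 (giving 53802).
Largest index with value ≤ 93799: n = 194 (giving 93799).
Indices 147 through 194: 48 terms.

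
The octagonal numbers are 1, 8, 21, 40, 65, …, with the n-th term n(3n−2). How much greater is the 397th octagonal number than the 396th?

Consecutive octagonal numbers differ by 6n − 5: here 6·397 − 5 = 2377.

2377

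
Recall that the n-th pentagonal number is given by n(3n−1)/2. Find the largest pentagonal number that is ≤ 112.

92

Solve n(3n−1)/2 ≤ 112 for integer n.
n = 8 gives 92 ≤ 112, while n = 9 gives 117 > 112; so the answer is 92.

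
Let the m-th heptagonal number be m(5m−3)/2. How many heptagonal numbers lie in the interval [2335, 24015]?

68

The n-th heptagonal number is n(5n−3)/2.
Smallest index with value ≥ 2335: n = 31 (giving 2356).
Largest index with value ≤ 24015: n = 98 (giving 23863).
Indices 31 through 98: 68 terms.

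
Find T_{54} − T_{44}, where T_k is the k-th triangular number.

495

54·55/2 = 1485 and 44·45/2 = 990.
Difference: 1485 − 990 = 495.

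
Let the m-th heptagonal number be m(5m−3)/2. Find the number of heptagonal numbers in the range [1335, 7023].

30

The n-th heptagonal number is n(5n−3)/2.
Smallest index with value ≥ 1335: n = 24 (giving 1404).
Largest index with value ≤ 7023: n = 53 (giving 6943).
Indices 24 through 53: 30 terms.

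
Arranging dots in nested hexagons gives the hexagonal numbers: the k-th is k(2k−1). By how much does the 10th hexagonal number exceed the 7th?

99

10·(2·10 − 1) = 190 and 7·(2·7 − 1) = 91.
Difference: 190 − 91 = 99.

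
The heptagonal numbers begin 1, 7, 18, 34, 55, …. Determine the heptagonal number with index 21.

1071

21·(5·21 − 3)/2 = 21·102/2 = 21·51 = 1071.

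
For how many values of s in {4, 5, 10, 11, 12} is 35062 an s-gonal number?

1

s = 4: P(4, 187) = 34969 and P(4, 188) = 35344; 35062 is not s-gonal.
s = 5: P(5, 153) = 35037 and P(5, 154) = 35497; 35062 is not s-gonal.
s = 10: P(10, 94) = 35062. ✓
s = 11: P(11, 88) = 34540 and P(11, 89) = 35333; 35062 is not s-gonal.
s = 12: P(12, 84) = 34944 and P(12, 85) = 35785; 35062 is not s-gonal.
Hits: s ∈ {10} → 1.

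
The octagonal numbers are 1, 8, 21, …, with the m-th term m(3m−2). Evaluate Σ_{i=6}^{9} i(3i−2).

Σ i(3i−2) = 3Σi² − 2Σi over i = 6..9.
Σi = 45 − 15 = 30 and Σi² = 285 − 55 = 230.
3·230 − 2·30 = 630.

630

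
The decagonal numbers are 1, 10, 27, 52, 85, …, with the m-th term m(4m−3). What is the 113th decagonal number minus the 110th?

113·(4·113 − 3) = 50737 and 110·(4·110 − 3) = 48070.
Difference: 50737 − 48070 = 2667.

2667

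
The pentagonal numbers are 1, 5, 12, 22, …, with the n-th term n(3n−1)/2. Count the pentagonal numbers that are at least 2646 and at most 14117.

The n-th pentagonal number is n(3n−1)/2.
Smallest index with value ≥ 2646: n = 43 (giving 2752).
Largest index with value ≤ 14117: n = 97 (giving 14065).
Indices 43 through 97: 55 terms.

55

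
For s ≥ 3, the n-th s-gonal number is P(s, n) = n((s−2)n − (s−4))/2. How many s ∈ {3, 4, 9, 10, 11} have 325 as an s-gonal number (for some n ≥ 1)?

s = 3: P(3, 25) = 325. ✓
s = 4: P(4, 18) = 324 and P(4, 19) = 361; 325 is not s-gonal.
s = 9: P(9, 10) = 325. ✓
s = 10: P(10, 9) = 297 and P(10, 10) = 370; 325 is not s-gonal.
s = 11: P(11, 8) = 260 and P(11, 9) = 333; 325 is not s-gonal.
Hits: s ∈ {3, 9} → 2.

2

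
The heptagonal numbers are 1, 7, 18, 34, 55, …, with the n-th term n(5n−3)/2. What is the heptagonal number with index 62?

9517

The 62nd heptagonal number is n(5n−3)/2 with n = 62.
62·(5·62 − 3)/2 = 62·307/2 = 9517.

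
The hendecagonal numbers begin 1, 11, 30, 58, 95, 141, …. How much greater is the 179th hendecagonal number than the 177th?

179·(9·179 − 7)/2 = 143558 and 177·(9·177 − 7)/2 = 140361.
Difference: 143558 − 140361 = 3197.

3197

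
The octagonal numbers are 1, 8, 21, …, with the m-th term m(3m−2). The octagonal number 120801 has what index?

201

Set n(3n−2) = 120801, giving 3n² − 2n − 120801 = 0.
So n = (2 + 1204) / 6 = 1206/6 = 201.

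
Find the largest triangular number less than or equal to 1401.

1378

Solve n(n+1)/2 ≤ 1401 for integer n.
n = 52 gives 1378 ≤ 1401, while n = 53 gives 1431 > 1401; so the answer is 1378.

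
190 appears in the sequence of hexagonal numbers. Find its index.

Set n(2n−1) = 190, giving 2n² − n − 190 = 0.
The discriminant is 1 + 8·190 = 1521, and √1521 = 39.
So n = (1 + 39) / 4 = 40/4 = 10.
Check: 10·(2·10 − 1) = 190. ✓

10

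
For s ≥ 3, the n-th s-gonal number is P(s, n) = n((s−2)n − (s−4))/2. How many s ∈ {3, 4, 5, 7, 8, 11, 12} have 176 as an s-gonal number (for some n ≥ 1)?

2

s = 3: P(3, 18) = 171 and P(3, 19) = 190; 176 is not s-gonal.
s = 4: P(4, 13) = 169 and P(4, 14) = 196; 176 is not s-gonal.
s = 5: P(5, 11) = 176. ✓
s = 7: P(7, 8) = 148 and P(7, 9) = 189; 176 is not s-gonal.
s = 8: P(8, 8) = 176. ✓
s = 11: P(11, 6) = 141 and P(11, 7) = 196; 176 is not s-gonal.
s = 12: P(12, 6) = 156 and P(12, 7) = 217; 176 is not s-gonal.
Hits: s ∈ {5, 8} → 2.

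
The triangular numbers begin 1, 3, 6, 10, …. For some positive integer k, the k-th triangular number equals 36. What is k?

Set n(n+1)/2 = 36, giving n² + n − 72 = 0.
The discriminant is 1 + 8·36 = 289, and √289 = 17.
So n = (-1 + 17) / 2 = 16/2 = 8.

8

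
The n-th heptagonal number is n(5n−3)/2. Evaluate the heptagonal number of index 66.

10791

The 66th heptagonal number is n(5n−3)/2 with n = 66.
66·(5·66 − 3)/2 = 66·327/2 = 10791.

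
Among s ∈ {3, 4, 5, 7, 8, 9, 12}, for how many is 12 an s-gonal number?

s = 3: P(3, 4) = 10 and P(3, 5) = 15; 12 is not s-gonal.
s = 4: P(4, 3) = 9 and P(4, 4) = 16; 12 is not s-gonal.
s = 5: P(5, 3) = 12. ✓
s = 7: P(7, 2) = 7 and P(7, 3) = 18; 12 is not s-gonal.
s = 8: P(8, 2) = 8 and P(8, 3) = 21; 12 is not s-gonal.
s = 9: P(9, 2) = 9 and P(9, 3) = 24; 12 is not s-gonal.
s = 12: P(12, 2) = 12. ✓
Hits: s ∈ {5, 12} → 2.

2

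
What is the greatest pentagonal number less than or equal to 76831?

76501

Solve n(3n−1)/2 ≤ 76831 for integer n.
n = 226 gives 76501 ≤ 76831, while n = 227 gives 77180 > 76831; so the answer is 76501.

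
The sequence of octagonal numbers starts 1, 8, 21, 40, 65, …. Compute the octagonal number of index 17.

The 17th octagonal number is n(3n−2) with n = 17.
17·(3·17 − 2) = 17·49 = 833.

833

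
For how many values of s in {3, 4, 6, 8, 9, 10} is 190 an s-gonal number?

s = 3: P(3, 19) = 190. ✓
s = 4: P(4, 13) = 169 and P(4, 14) = 196; 190 is not s-gonal.
s = 6: P(6, 10) = 190. ✓
s = 8: P(8, 8) = 176 and P(8, 9) = 225; 190 is not s-gonal.
s = 9: P(9, 7) = 154 and P(9, 8) = 204; 190 is not s-gonal.
s = 10: P(10, 7) = 175 and P(10, 8) = 232; 190 is not s-gonal.
Hits: s ∈ {3, 6} → 2.

2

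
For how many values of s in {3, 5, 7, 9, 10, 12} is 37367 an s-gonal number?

1

s = 3: P(3, 272) = 37128 and P(3, 273) = 37401; 37367 is not s-gonal.
s = 5: P(5, 158) = 37367. ✓
s = 7: P(7, 122) = 37027 and P(7, 123) = 37638; 37367 is not s-gonal.
s = 9: P(9, 103) = 36874 and P(9, 104) = 37596; 37367 is not s-gonal.
s = 10: P(10, 97) = 37345 and P(10, 98) = 38122; 37367 is not s-gonal.
s = 12: P(12, 86) = 36636 and P(12, 87) = 37497; 37367 is not s-gonal.
Hits: s ∈ {5} → 1.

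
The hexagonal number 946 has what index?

22

Set n(2n−1) = 946, giving 2n² − n − 946 = 0.
So n = (1 + 87) / 4 = 88/4 = 22.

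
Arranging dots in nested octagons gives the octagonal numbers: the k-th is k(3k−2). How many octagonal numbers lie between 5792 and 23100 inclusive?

The n-th octagonal number is n(3n−2).
Smallest index with value ≥ 5792: n = 45 (giving 5985).
Largest index with value ≤ 23100: n = 88 (giving 23056).
Indices 45 through 88: 44 terms.

44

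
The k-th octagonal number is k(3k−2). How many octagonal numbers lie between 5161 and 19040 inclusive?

The n-th octagonal number is n(3n−2).
Smallest index with value ≥ 5161: n = 42 (giving 5208).
Largest index with value ≤ 19040: n = 80 (giving 19040).
Indices 42 through 80: 39 terms.

39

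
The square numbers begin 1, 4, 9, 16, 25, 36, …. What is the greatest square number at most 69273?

69169

Solve n² ≤ 69273 for integer n.
n = 263 gives 69169 ≤ 69273, while n = 264 gives 69696 > 69273; so the answer is 69169.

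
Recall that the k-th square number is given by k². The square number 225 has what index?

We need n² = 225, so n = √225 = 15.
Check: 15² = 225. ✓

15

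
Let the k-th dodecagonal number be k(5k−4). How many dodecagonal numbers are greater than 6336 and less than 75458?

The n-th dodecagonal number is n(5n−4).
Smallest index with value > 6336: n = 37 (giving 6697).
Largest index with value < 75458: n = 123 (giving 75153).
Indices 37 through 123: 87 terms.

87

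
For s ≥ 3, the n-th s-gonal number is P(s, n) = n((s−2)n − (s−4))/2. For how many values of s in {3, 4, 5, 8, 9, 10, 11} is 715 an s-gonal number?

2

s = 3: P(3, 37) = 703 and P(3, 38) = 741; 715 is not s-gonal.
s = 4: P(4, 26) = 676 and P(4, 27) = 729; 715 is not s-gonal.
s = 5: P(5, 22) = 715. ✓
s = 8: P(8, 15) = 645 and P(8, 16) = 736; 715 is not s-gonal.
s = 9: P(9, 14) = 651 and P(9, 15) = 750; 715 is not s-gonal.
s = 10: P(10, 13) = 637 and P(10, 14) = 742; 715 is not s-gonal.
s = 11: P(11, 13) = 715. ✓
Hits: s ∈ {5, 11} → 2.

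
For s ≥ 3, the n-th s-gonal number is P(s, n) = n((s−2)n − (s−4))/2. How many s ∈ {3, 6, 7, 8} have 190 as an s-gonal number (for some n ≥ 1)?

2

s = 3: P(3, 19) = 190. ✓
s = 6: P(6, 10) = 190. ✓
s = 7: P(7, 9) = 189 and P(7, 10) = 235; 190 is not s-gonal.
s = 8: P(8, 8) = 176 and P(8, 9) = 225; 190 is not s-gonal.
Hits: s ∈ {3, 6} → 2.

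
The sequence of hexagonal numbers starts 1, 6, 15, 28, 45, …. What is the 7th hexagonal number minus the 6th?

25

Consecutive hexagonal numbers differ by 4n − 3: here 4·7 − 3 = 25.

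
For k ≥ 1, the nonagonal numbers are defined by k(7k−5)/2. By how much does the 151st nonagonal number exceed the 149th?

2095

151·(7·151 − 5)/2 = 79426 and 149·(7·149 − 5)/2 = 77331.
Difference: 79426 − 77331 = 2095.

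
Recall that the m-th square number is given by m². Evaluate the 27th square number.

729

The 27th square number is n² with n = 27.
27² = 729.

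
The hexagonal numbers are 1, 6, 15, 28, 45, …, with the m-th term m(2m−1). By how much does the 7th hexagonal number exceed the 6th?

Consecutive hexagonal numbers differ by 4n − 3: here 4·7 − 3 = 25.

25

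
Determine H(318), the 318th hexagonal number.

201930

318·(2·318 − 1) = 318·635 = 201930.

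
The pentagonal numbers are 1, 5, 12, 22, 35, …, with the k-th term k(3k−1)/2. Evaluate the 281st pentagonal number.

118301

The 281st pentagonal number is n(3n−1)/2 with n = 281.
281·(3·281 − 1)/2 = 281·842/2 = 281·421 = 118301.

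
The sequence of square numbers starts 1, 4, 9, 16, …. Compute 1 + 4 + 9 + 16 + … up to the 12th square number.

650

Σ_{i=1}^{12} i² = 12·13·25/6 = 650.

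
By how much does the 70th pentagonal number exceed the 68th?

413

70·(3·70 − 1)/2 = 7315 and 68·(3·68 − 1)/2 = 6902.
Difference: 7315 − 6902 = 413.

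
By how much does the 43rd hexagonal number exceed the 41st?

43·(2·43 − 1) = 3655 and 41·(2·41 − 1) = 3321.
Difference: 3655 − 3321 = 334.

334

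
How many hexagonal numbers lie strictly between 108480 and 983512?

The n-th hexagonal number is n(2n−1).
Smallest index with value > 108480: n = 234 (giving 109278).
Largest index with value < 983512: n = 701 (giving 982101).
Indices 234 through 701: 468 terms.

468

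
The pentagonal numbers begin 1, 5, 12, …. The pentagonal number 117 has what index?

Set n(3n−1)/2 = 117, giving 3n² − n − 234 = 0.
The discriminant is 1 + 24·117 = 2809, and √2809 = 53.
So n = (1 + 53) / 6 = 54/6 = 9.
Check: 9·(3·9 − 1)/2 = 117. ✓

9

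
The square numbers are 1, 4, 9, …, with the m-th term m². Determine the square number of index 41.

41² = 1681.

1681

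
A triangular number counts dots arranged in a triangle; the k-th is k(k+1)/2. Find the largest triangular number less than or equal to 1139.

Solve n(n+1)/2 ≤ 1139 for integer n.
n = 47 gives 1128 ≤ 1139, while n = 48 gives 1176 > 1139; so the answer is 1128.

1128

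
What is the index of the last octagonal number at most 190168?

252

Solve n(3n−2) ≤ 190168 for integer n.
n = 252 gives 190008 ≤ 190168, while n = 253 gives 191521 > 190168; so the answer is index 252.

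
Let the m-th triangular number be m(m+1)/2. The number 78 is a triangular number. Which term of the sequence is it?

Set n(n+1)/2 = 78, giving n² + n − 156 = 0.
So n = (-1 + 25) / 2 = 24/2 = 12.
Check: 12·13/2 = 78. ✓

12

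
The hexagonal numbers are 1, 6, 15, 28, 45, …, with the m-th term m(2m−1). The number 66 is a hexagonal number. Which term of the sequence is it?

Set n(2n−1) = 66, giving 2n² − n − 66 = 0.
The discriminant is 1 + 8·66 = 529, and √529 = 23.
So n = (1 + 23) / 4 = 24/4 = 6.

6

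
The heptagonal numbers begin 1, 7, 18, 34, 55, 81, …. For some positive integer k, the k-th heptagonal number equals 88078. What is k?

Set n(5n−3)/2 = 88078, giving 5n² − 3n − 176156 = 0.
The discriminant is 9 + 40·88078 = 3523129, and √3523129 = 1877.
So n = (3 + 1877) / 10 = 1880/10 = 188.
Check: 188·(5·188 − 3)/2 = 88078. ✓

188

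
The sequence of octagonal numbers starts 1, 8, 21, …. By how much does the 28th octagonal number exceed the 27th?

163

Consecutive octagonal numbers differ by 6n − 5: here 6·28 − 5 = 163.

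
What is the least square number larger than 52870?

52900

Solve n² > 52870 for integer n.
The largest n with value ≤ 52870 is 229 (since 52441 ≤ 52870 < 52900), so the first above is n = 230, value 52900.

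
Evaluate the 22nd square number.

484

22² = 484.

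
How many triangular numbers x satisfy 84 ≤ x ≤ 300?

12

The n-th triangular number is n(n+1)/2.
Smallest index with value ≥ 84: n = 13 (giving 91).
Largest index with value ≤ 300: n = 24 (giving 300).
Indices 13 through 24: 12 terms.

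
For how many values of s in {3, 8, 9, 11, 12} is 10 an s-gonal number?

s = 3: P(3, 4) = 10. ✓
s = 8: P(8, 2) = 8 and P(8, 3) = 21; 10 is not s-gonal.
s = 9: P(9, 2) = 9 and P(9, 3) = 24; 10 is not s-gonal.
s = 11: P(11, 1) = 1 and P(11, 2) = 11; 10 is not s-gonal.
s = 12: P(12, 1) = 1 and P(12, 2) = 12; 10 is not s-gonal.
Hits: s ∈ {3} → 1.

1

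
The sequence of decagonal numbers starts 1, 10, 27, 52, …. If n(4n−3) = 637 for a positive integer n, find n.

13

Set n(4n−3) = 637, giving 4n² − 3n − 637 = 0.
The discriminant is 9 + 16·637 = 10201, and √10201 = 101.
So n = (3 + 101) / 8 = 104/8 = 13.
Check: 13·(4·13 − 3) = 637. ✓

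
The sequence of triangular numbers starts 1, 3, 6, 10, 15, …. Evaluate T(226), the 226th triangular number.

25651

The 226th triangular number is n(n+1)/2 with n = 226.
226·227/2 = 51302/2 = 25651.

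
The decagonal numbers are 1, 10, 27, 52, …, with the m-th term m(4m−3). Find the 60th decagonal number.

14220

The 60th decagonal number is n(4n−3) with n = 60.
60·(4·60 − 3) = 60·237 = 14220.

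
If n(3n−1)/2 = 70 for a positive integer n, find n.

7

Set n(3n−1)/2 = 70, giving 3n² − n − 140 = 0.
The discriminant is 1 + 24·70 = 1681, and √1681 = 41.
So n = (1 + 41) / 6 = 42/6 = 7.
Check: 7·(3·7 − 1)/2 = 70. ✓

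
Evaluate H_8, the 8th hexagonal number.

120

The 8th hexagonal number is n(2n−1) with n = 8.
8·(2·8 − 1) = 8·15 = 120.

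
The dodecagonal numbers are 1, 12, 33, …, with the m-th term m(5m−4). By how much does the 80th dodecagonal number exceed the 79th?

791

Consecutive dodecagonal numbers differ by 10n − 9: here 10·80 − 9 = 791.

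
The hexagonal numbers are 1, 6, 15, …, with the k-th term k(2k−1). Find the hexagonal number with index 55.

55·(2·55 − 1) = 55·109 = 5995.

5995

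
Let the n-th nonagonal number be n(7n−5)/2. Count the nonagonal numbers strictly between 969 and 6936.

The n-th nonagonal number is n(7n−5)/2.
Smallest index with value > 969: n = 18 (giving 1089).
Largest index with value < 6936: n = 44 (giving 6666).
Indices 18 through 44: 27 terms.

27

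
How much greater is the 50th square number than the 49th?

99

n² − (n−1)² = 2n − 1, so 50² − 49² = 2·50 − 1 = 99.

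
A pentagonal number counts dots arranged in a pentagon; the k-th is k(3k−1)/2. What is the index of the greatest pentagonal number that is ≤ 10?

Solve n(3n−1)/2 ≤ 10 for integer n.
n = 2 gives 5 ≤ 10, while n = 3 gives 12 > 10; so the answer is index 2.

2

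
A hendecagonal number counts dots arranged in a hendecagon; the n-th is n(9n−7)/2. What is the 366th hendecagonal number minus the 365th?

Consecutive hendecagonal numbers differ by 9n − 8: here 9·366 − 8 = 3286.

3286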